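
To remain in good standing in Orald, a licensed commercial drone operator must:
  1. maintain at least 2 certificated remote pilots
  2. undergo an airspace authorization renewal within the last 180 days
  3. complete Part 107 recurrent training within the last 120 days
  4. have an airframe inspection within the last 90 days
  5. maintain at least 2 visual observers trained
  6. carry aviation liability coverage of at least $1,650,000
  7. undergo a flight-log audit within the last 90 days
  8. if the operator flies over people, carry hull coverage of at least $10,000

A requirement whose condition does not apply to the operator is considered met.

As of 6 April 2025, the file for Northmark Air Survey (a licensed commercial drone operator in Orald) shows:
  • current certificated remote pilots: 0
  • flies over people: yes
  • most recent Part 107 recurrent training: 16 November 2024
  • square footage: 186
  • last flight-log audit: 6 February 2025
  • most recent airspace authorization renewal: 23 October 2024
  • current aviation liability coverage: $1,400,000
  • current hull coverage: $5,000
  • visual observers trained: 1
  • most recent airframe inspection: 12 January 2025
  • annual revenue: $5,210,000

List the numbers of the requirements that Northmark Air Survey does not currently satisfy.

1, 3, 5, 6, 8

1. certificated remote pilots 0 < 2 → not met
2. airspace authorization renewal 165 days ago vs limit 180 → met
3. Part 107 recurrent training 141 days ago vs limit 120 → not met
4. airframe inspection 84 days ago vs limit 90 → met
5. visual observers trained 1 < 2 → not met
6. aviation liability coverage $1,400,000 < $1,650,000 → not met
7. flight-log audit 59 days ago vs limit 90 → met
8. condition 'flies over people' holds; hull coverage $5,000 < $10,000 → not met
Not met: 1, 3, 5, 6, 8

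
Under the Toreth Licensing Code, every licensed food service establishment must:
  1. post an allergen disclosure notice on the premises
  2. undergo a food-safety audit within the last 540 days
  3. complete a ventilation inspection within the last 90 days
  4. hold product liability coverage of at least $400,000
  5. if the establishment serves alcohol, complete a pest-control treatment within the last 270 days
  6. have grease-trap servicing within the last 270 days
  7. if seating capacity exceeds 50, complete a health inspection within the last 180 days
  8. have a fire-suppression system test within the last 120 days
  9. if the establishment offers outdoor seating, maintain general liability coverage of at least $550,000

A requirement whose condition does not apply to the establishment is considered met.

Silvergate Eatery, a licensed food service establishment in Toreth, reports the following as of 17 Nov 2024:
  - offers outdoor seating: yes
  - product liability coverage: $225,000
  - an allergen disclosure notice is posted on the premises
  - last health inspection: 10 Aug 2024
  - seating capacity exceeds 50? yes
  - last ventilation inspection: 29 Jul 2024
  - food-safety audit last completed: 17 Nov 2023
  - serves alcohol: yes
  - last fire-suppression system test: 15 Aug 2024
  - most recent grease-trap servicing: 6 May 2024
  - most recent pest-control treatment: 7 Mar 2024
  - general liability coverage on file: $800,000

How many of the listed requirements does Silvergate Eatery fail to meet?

2

1. allergen disclosure notice present → met
2. food-safety audit 366 days ago vs limit 540 → met
3. ventilation inspection 111 days ago vs limit 90 → not met
4. product liability coverage $225,000 < $400,000 → not met
5. condition 'serves alcohol' holds; pest-control treatment 255 days ago vs limit 270 → met
6. grease-trap servicing 195 days ago vs limit 270 → met
7. condition 'seating capacity exceeds 50' holds; health inspection 99 days ago vs limit 180 → met
8. fire-suppression system test 94 days ago vs limit 120 → met
9. condition 'offers outdoor seating' holds; general liability coverage $800,000 ≥ $550,000 → met
Not met: 2 of 9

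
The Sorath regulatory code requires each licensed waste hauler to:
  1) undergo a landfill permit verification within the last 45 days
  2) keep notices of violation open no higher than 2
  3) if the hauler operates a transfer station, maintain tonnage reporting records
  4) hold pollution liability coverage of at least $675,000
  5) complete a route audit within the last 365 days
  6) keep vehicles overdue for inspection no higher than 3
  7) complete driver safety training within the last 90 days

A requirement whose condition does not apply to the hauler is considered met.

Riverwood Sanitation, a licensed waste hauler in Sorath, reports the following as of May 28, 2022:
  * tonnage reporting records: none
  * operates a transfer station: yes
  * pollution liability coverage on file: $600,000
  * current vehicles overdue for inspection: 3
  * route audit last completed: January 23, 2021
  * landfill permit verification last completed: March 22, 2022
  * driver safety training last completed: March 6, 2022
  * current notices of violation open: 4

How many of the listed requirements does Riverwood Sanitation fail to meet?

5

1. landfill permit verification 67 days ago vs limit 45 → not met
2. notices of violation open 4 > 2 → not met
3. condition 'operates a transfer station' holds; tonnage reporting records absent → not met
4. pollution liability coverage $600,000 < $675,000 → not met
5. route audit 490 days ago vs limit 365 → not met
6. vehicles overdue for inspection 3 ≤ 3 → met
7. driver safety training 83 days ago vs limit 90 → met
Not met: 5 of 7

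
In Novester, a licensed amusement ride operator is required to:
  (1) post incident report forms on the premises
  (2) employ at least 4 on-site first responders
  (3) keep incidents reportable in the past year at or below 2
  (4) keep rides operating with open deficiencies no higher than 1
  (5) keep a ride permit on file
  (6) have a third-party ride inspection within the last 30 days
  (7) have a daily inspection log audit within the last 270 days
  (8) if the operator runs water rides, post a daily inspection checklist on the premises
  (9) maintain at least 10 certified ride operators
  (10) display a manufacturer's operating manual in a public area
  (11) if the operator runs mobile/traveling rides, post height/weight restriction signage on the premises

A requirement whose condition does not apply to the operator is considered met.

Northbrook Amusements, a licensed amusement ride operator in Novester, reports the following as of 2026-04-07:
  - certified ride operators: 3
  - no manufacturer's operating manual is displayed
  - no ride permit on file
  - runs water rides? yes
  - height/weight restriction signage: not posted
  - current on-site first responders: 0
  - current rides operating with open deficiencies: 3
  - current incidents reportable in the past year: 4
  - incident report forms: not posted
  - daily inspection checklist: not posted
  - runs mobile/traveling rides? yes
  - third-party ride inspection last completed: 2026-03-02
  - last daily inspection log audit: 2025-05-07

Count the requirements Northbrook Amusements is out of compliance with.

1. incident report forms absent → not met
2. on-site first responders 0 < 4 → not met
3. incidents reportable in the past year 4 > 2 → not met
4. rides operating with open deficiencies 3 > 1 → not met
5. ride permit absent → not met
6. third-party ride inspection 36 days ago vs limit 30 → not met
7. daily inspection log audit 335 days ago vs limit 270 → not met
8. condition 'runs water rides' holds; daily inspection checklist absent → not met
9. certified ride operators 3 < 10 → not met
10. manufacturer's operating manual absent → not met
11. condition 'runs mobile/traveling rides' holds; height/weight restriction signage absent → not met
Not met: 11 of 11

11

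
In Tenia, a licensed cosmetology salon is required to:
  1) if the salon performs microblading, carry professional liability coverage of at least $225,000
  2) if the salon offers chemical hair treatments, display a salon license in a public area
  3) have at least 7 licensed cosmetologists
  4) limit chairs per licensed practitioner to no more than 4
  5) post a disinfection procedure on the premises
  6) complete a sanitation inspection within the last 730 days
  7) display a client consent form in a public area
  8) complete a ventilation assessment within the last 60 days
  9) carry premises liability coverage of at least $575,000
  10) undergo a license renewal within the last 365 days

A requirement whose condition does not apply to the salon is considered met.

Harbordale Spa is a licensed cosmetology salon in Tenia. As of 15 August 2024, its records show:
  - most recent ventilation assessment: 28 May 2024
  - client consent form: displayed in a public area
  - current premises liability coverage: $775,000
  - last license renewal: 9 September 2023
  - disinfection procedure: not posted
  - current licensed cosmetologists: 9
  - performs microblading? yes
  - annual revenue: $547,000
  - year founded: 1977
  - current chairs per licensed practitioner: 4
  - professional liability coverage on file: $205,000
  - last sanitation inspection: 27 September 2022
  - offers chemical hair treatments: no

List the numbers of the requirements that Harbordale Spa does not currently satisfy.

1, 5, 8

1. condition 'performs microblading' holds; professional liability coverage $205,000 < $225,000 → not met
2. condition 'offers chemical hair treatments' does not hold → requirement n/a → met
3. licensed cosmetologists 9 ≥ 7 → met
4. chairs per licensed practitioner 4 ≤ 4 → met
5. disinfection procedure absent → not met
6. sanitation inspection 688 days ago vs limit 730 → met
7. client consent form present → met
8. ventilation assessment 79 days ago vs limit 60 → not met
9. premises liability coverage $775,000 ≥ $575,000 → met
10. license renewal 341 days ago vs limit 365 → met
Not met: 1, 5, 8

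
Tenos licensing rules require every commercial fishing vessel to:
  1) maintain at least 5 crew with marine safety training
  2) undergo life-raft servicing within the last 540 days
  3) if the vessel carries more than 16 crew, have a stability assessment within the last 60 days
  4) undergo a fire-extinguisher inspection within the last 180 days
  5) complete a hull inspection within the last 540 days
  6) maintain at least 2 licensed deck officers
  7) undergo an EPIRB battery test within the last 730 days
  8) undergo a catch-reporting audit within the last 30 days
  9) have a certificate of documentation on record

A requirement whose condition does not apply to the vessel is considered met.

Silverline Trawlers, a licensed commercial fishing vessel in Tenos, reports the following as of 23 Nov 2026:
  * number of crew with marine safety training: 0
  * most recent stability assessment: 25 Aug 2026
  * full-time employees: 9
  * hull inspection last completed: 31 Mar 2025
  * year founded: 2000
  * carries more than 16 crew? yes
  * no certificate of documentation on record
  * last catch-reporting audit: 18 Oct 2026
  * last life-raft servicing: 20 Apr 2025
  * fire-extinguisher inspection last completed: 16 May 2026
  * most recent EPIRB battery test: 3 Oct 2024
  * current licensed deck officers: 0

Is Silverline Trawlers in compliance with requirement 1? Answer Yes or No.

No

1. crew with marine safety training 0 < 5 → not met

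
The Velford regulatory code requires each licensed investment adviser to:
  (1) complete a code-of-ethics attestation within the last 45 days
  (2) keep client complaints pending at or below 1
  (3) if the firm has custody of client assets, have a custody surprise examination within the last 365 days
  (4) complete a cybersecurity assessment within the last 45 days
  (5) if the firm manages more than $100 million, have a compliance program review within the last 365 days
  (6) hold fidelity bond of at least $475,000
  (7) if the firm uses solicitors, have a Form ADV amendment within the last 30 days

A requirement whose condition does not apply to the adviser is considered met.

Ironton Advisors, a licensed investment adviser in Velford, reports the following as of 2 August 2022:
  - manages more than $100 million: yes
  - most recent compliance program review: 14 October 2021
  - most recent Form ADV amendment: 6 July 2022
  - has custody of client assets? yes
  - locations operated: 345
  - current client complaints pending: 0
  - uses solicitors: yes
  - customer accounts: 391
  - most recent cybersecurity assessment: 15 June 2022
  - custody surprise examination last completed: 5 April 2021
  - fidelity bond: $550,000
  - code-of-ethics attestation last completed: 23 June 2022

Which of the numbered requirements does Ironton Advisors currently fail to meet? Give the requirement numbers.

1. code-of-ethics attestation 40 days ago vs limit 45 → met
2. client complaints pending 0 ≤ 1 → met
3. condition 'has custody of client assets' holds; custody surprise examination 484 days ago vs limit 365 → not met
4. cybersecurity assessment 48 days ago vs limit 45 → not met
5. condition 'manages more than $100 million' holds; compliance program review 292 days ago vs limit 365 → met
6. fidelity bond $550,000 ≥ $475,000 → met
7. condition 'uses solicitors' holds; Form ADV amendment 27 days ago vs limit 30 → met
Not met: 3, 4

3, 4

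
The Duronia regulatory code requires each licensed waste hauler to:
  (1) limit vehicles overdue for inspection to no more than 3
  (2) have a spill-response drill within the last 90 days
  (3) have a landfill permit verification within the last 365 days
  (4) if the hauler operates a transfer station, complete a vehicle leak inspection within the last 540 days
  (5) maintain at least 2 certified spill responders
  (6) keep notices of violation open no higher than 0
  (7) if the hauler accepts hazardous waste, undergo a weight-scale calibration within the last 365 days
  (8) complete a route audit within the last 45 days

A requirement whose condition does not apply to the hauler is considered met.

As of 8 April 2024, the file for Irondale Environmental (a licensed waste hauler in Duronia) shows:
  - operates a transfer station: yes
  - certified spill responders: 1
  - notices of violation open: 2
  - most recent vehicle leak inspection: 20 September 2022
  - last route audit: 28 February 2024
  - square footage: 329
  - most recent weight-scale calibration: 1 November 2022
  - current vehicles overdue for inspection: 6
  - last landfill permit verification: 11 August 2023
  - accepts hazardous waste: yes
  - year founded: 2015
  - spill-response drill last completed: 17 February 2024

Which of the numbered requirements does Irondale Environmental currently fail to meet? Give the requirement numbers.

1, 4, 5, 6, 7

1. vehicles overdue for inspection 6 > 3 → not met
2. spill-response drill 51 days ago vs limit 90 → met
3. landfill permit verification 241 days ago vs limit 365 → met
4. condition 'operates a transfer station' holds; vehicle leak inspection 566 days ago vs limit 540 → not met
5. certified spill responders 1 < 2 → not met
6. notices of violation open 2 > 0 → not met
7. condition 'accepts hazardous waste' holds; weight-scale calibration 524 days ago vs limit 365 → not met
8. route audit 40 days ago vs limit 45 → met
Not met: 1, 4, 5, 6, 7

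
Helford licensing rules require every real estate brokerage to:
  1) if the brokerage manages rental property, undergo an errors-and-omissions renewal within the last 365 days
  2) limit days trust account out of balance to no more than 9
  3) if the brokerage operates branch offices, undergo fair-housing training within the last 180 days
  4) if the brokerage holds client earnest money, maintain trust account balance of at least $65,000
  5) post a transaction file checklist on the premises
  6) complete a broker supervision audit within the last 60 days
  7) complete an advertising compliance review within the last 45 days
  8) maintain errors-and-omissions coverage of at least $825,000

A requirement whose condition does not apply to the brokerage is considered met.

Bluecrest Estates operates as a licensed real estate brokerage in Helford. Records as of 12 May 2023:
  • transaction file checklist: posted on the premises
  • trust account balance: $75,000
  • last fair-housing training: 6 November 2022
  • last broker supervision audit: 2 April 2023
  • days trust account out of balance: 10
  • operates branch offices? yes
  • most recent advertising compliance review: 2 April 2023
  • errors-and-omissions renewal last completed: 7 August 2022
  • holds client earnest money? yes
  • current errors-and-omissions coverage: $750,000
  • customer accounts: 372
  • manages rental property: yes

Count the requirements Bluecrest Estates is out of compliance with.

3

1. condition 'manages rental property' holds; errors-and-omissions renewal 278 days ago vs limit 365 → met
2. days trust account out of balance 10 > 9 → not met
3. condition 'operates branch offices' holds; fair-housing training 187 days ago vs limit 180 → not met
4. condition 'holds client earnest money' holds; trust account balance $75,000 ≥ $65,000 → met
5. transaction file checklist present → met
6. broker supervision audit 40 days ago vs limit 60 → met
7. advertising compliance review 40 days ago vs limit 45 → met
8. errors-and-omissions coverage $750,000 < $825,000 → not met
Not met: 3 of 8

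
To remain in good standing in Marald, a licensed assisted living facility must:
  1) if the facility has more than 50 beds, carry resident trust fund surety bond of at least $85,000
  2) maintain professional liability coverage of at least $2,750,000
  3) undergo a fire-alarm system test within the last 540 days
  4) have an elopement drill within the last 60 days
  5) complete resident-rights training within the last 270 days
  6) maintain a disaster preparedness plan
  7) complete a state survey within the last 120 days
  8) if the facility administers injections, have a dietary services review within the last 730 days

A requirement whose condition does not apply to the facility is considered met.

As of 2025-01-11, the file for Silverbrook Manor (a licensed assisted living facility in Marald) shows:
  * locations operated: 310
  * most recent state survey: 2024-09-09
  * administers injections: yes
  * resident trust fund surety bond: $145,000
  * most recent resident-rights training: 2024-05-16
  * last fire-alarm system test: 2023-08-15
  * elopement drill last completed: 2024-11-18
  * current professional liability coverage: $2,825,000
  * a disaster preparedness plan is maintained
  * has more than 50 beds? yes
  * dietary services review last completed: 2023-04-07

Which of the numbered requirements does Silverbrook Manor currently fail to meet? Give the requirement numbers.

7

1. condition 'has more than 50 beds' holds; resident trust fund surety bond $145,000 ≥ $85,000 → met
2. professional liability coverage $2,825,000 ≥ $2,750,000 → met
3. fire-alarm system test 515 days ago vs limit 540 → met
4. elopement drill 54 days ago vs limit 60 → met
5. resident-rights training 240 days ago vs limit 270 → met
6. disaster preparedness plan present → met
7. state survey 124 days ago vs limit 120 → not met
8. condition 'administers injections' holds; dietary services review 645 days ago vs limit 730 → met
Not met: 7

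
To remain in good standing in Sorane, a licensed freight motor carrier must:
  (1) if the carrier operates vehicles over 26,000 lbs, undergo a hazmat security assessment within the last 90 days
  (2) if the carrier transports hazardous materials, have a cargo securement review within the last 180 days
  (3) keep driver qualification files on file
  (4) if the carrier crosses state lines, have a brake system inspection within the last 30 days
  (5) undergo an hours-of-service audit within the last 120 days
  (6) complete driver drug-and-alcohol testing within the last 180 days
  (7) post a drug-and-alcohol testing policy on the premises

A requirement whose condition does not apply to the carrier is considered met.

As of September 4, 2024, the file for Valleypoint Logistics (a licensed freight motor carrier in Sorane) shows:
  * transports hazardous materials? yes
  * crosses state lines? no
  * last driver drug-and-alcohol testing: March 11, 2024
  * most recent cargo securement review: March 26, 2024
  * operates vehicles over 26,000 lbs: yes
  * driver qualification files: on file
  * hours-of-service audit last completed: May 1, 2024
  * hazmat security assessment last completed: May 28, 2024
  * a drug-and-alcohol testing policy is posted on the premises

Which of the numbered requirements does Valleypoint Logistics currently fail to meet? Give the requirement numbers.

1, 5

1. condition 'operates vehicles over 26,000 lbs' holds; hazmat security assessment 99 days ago vs limit 90 → not met
2. condition 'transports hazardous materials' holds; cargo securement review 162 days ago vs limit 180 → met
3. driver qualification files present → met
4. condition 'crosses state lines' does not hold → requirement n/a → met
5. hours-of-service audit 126 days ago vs limit 120 → not met
6. driver drug-and-alcohol testing 177 days ago vs limit 180 → met
7. drug-and-alcohol testing policy present → met
Not met: 1, 5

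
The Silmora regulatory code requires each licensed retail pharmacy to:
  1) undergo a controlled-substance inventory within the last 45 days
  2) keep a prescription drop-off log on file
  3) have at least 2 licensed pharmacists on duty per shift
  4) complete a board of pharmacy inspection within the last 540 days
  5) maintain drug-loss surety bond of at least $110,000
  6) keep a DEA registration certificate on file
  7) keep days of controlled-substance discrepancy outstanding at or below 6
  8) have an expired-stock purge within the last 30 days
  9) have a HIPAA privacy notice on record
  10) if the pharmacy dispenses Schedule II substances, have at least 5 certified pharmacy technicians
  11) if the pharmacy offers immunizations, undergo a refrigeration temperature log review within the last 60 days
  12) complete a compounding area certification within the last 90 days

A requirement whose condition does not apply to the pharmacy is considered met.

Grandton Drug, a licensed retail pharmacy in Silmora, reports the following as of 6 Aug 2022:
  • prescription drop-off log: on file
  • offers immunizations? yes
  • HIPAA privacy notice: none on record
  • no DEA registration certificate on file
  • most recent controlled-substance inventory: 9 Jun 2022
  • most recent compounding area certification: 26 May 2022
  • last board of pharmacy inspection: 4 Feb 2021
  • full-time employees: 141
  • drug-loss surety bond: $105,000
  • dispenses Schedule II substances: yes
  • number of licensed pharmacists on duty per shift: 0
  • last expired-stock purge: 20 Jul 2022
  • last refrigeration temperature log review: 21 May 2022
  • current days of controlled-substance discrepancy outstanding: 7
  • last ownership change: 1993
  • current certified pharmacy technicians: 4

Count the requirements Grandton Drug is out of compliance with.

1. controlled-substance inventory 58 days ago vs limit 45 → not met
2. prescription drop-off log present → met
3. licensed pharmacists on duty per shift 0 < 2 → not met
4. board of pharmacy inspection 548 days ago vs limit 540 → not met
5. drug-loss surety bond $105,000 < $110,000 → not met
6. DEA registration certificate absent → not met
7. days of controlled-substance discrepancy outstanding 7 > 6 → not met
8. expired-stock purge 17 days ago vs limit 30 → met
9. HIPAA privacy notice absent → not met
10. condition 'dispenses Schedule II substances' holds; certified pharmacy technicians 4 < 5 → not met
11. condition 'offers immunizations' holds; refrigeration temperature log review 77 days ago vs limit 60 → not met
12. compounding area certification 72 days ago vs limit 90 → met
Not met: 9 of 12

9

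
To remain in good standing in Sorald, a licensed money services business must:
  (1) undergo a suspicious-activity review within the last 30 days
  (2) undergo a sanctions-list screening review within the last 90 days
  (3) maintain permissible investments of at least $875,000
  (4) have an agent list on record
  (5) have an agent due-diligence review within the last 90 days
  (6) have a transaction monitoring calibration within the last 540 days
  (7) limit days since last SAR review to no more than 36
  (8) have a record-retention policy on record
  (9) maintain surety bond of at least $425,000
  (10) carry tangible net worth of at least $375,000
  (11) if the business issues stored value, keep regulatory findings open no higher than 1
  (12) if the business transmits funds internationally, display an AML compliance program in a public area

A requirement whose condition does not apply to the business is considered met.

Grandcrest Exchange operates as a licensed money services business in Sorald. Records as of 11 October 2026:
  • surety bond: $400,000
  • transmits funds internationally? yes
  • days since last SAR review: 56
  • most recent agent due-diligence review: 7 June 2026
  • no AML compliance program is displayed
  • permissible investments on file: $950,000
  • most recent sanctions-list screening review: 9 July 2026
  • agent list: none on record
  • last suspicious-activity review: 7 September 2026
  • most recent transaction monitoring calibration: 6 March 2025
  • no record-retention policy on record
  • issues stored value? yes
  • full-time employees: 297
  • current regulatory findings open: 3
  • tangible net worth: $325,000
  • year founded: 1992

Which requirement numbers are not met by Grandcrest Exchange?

1, 2, 4, 5, 6, 7, 8, 9, 10, 11, 12

1. suspicious-activity review 34 days ago vs limit 30 → not met
2. sanctions-list screening review 94 days ago vs limit 90 → not met
3. permissible investments $950,000 ≥ $875,000 → met
4. agent list absent → not met
5. agent due-diligence review 126 days ago vs limit 90 → not met
6. transaction monitoring calibration 584 days ago vs limit 540 → not met
7. days since last SAR review 56 > 36 → not met
8. record-retention policy absent → not met
9. surety bond $400,000 < $425,000 → not met
10. tangible net worth $325,000 < $375,000 → not met
11. condition 'issues stored value' holds; regulatory findings open 3 > 1 → not met
12. condition 'transmits funds internationally' holds; AML compliance program absent → not met
Not met: 1, 2, 4, 5, 6, 7, 8, 9, 10, 11, 12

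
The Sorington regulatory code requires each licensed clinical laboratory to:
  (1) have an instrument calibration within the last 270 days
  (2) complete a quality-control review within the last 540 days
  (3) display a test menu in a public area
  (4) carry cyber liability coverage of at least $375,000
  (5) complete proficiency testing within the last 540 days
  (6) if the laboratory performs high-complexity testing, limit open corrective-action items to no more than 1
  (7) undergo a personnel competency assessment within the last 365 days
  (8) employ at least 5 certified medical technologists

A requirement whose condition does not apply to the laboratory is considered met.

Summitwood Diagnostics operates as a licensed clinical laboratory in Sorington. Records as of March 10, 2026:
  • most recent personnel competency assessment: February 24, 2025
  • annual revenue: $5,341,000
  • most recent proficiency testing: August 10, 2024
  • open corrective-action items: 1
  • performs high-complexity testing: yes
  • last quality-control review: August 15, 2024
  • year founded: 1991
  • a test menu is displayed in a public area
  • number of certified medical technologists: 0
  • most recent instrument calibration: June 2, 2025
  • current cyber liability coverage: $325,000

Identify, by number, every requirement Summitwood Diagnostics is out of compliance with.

1, 2, 4, 5, 7, 8

1. instrument calibration 281 days ago vs limit 270 → not met
2. quality-control review 572 days ago vs limit 540 → not met
3. test menu present → met
4. cyber liability coverage $325,000 < $375,000 → not met
5. proficiency testing 577 days ago vs limit 540 → not met
6. condition 'performs high-complexity testing' holds; open corrective-action items 1 ≤ 1 → met
7. personnel competency assessment 379 days ago vs limit 365 → not met
8. certified medical technologists 0 < 5 → not met
Not met: 1, 2, 4, 5, 7, 8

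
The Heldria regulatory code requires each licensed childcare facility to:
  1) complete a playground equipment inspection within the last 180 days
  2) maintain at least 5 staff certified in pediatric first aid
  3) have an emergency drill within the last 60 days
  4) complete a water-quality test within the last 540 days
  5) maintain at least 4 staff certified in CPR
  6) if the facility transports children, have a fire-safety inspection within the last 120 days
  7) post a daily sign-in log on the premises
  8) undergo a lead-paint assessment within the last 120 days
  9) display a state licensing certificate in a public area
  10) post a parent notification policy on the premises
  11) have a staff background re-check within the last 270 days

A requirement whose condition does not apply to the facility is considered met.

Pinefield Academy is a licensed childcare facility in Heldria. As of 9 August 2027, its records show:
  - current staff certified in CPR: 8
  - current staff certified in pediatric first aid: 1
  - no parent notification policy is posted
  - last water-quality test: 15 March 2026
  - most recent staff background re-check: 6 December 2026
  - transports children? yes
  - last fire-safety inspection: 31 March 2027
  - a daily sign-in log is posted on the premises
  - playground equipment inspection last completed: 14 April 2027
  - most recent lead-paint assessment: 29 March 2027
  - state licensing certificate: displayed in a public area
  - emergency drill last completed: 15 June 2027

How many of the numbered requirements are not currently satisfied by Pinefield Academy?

4

1. playground equipment inspection 117 days ago vs limit 180 → met
2. staff certified in pediatric first aid 1 < 5 → not met
3. emergency drill 55 days ago vs limit 60 → met
4. water-quality test 512 days ago vs limit 540 → met
5. staff certified in CPR 8 ≥ 4 → met
6. condition 'transports children' holds; fire-safety inspection 131 days ago vs limit 120 → not met
7. daily sign-in log present → met
8. lead-paint assessment 133 days ago vs limit 120 → not met
9. state licensing certificate present → met
10. parent notification policy absent → not met
11. staff background re-check 246 days ago vs limit 270 → met
Not met: 4 of 11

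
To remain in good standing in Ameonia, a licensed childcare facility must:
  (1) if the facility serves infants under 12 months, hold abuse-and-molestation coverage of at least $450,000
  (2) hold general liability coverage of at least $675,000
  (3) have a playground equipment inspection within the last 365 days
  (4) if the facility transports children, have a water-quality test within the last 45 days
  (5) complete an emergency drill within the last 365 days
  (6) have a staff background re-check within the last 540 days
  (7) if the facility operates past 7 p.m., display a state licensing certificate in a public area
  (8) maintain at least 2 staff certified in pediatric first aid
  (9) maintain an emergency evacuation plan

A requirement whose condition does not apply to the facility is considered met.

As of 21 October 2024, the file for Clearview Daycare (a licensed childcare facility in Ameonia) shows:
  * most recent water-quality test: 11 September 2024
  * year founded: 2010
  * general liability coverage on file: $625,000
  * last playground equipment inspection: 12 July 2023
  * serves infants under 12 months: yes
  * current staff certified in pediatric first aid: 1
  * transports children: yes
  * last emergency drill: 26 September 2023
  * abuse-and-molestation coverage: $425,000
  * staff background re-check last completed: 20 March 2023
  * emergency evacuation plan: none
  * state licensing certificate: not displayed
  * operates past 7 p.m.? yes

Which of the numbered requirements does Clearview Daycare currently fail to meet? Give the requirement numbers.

1. condition 'serves infants under 12 months' holds; abuse-and-molestation coverage $425,000 < $450,000 → not met
2. general liability coverage $625,000 < $675,000 → not met
3. playground equipment inspection 467 days ago vs limit 365 → not met
4. condition 'transports children' holds; water-quality test 40 days ago vs limit 45 → met
5. emergency drill 391 days ago vs limit 365 → not met
6. staff background re-check 581 days ago vs limit 540 → not met
7. condition 'operates past 7 p.m.' holds; state licensing certificate absent → not met
8. staff certified in pediatric first aid 1 < 2 → not met
9. emergency evacuation plan absent → not met
Not met: 1, 2, 3, 5, 6, 7, 8, 9

1, 2, 3, 5, 6, 7, 8, 9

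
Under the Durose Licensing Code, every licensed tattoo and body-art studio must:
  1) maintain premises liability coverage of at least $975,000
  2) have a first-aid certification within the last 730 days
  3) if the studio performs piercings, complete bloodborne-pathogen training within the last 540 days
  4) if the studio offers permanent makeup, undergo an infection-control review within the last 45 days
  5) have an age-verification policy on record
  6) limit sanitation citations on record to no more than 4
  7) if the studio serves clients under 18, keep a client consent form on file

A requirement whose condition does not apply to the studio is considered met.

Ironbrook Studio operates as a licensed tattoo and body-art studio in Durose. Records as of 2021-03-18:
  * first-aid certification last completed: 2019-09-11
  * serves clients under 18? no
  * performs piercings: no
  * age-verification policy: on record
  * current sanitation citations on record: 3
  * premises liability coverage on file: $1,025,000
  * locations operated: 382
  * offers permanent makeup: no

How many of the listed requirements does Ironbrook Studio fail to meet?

1. premises liability coverage $1,025,000 ≥ $975,000 → met
2. first-aid certification 554 days ago vs limit 730 → met
3. condition 'performs piercings' does not hold → requirement n/a → met
4. condition 'offers permanent makeup' does not hold → requirement n/a → met
5. age-verification policy present → met
6. sanitation citations on record 3 ≤ 4 → met
7. condition 'serves clients under 18' does not hold → requirement n/a → met
Not met: 0 of 7

0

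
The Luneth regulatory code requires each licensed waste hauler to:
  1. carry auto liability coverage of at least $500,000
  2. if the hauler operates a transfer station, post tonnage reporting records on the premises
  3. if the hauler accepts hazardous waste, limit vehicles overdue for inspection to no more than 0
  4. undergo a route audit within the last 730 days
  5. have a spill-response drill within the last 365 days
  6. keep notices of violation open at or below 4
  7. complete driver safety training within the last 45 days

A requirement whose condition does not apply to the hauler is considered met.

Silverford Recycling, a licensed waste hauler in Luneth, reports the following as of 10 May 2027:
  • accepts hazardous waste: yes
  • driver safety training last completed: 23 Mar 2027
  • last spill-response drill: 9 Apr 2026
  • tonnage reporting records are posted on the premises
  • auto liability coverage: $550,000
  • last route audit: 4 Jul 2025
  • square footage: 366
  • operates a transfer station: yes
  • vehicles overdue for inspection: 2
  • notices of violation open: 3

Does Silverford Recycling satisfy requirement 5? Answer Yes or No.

No

5. spill-response drill 396 days ago vs limit 365 → not met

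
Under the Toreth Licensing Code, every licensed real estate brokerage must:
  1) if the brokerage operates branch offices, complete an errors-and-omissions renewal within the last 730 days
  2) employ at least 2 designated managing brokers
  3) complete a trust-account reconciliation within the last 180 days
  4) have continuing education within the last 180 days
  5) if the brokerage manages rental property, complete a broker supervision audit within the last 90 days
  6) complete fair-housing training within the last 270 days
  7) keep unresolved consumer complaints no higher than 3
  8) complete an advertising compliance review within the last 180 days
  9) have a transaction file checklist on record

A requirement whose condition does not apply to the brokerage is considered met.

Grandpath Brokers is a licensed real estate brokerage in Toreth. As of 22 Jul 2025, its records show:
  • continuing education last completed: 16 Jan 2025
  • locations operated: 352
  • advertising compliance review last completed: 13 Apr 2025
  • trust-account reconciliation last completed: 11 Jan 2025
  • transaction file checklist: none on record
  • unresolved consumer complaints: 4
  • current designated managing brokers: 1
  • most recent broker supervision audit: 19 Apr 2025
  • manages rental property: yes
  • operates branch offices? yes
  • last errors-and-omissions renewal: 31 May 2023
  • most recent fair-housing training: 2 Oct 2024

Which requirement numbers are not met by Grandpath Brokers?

1. condition 'operates branch offices' holds; errors-and-omissions renewal 783 days ago vs limit 730 → not met
2. designated managing brokers 1 < 2 → not met
3. trust-account reconciliation 192 days ago vs limit 180 → not met
4. continuing education 187 days ago vs limit 180 → not met
5. condition 'manages rental property' holds; broker supervision audit 94 days ago vs limit 90 → not met
6. fair-housing training 293 days ago vs limit 270 → not met
7. unresolved consumer complaints 4 > 3 → not met
8. advertising compliance review 100 days ago vs limit 180 → met
9. transaction file checklist absent → not met
Not met: 1, 2, 3, 4, 5, 6, 7, 9

1, 2, 3, 4, 5, 6, 7, 9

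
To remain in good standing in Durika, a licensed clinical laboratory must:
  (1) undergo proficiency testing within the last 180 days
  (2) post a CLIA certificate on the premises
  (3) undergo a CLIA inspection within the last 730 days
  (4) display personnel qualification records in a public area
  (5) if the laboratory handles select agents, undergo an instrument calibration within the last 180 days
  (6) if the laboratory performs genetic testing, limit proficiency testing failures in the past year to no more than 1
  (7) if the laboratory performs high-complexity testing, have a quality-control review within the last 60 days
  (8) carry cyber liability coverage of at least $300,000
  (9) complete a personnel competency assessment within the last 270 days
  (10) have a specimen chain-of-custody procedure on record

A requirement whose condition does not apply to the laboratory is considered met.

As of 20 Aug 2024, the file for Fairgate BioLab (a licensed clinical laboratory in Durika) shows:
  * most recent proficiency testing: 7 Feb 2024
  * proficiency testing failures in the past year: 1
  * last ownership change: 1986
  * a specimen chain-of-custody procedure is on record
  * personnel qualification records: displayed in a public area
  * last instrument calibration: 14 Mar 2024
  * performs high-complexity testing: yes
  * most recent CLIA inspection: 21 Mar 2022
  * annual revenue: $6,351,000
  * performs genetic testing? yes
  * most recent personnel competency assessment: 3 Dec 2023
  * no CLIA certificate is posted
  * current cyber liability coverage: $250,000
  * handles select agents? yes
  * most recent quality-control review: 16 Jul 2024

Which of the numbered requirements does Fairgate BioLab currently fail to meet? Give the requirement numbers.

1, 2, 3, 8

1. proficiency testing 195 days ago vs limit 180 → not met
2. CLIA certificate absent → not met
3. CLIA inspection 883 days ago vs limit 730 → not met
4. personnel qualification records present → met
5. condition 'handles select agents' holds; instrument calibration 159 days ago vs limit 180 → met
6. condition 'performs genetic testing' holds; proficiency testing failures in the past year 1 ≤ 1 → met
7. condition 'performs high-complexity testing' holds; quality-control review 35 days ago vs limit 60 → met
8. cyber liability coverage $250,000 < $300,000 → not met
9. personnel competency assessment 261 days ago vs limit 270 → met
10. specimen chain-of-custody procedure present → met
Not met: 1, 2, 3, 8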